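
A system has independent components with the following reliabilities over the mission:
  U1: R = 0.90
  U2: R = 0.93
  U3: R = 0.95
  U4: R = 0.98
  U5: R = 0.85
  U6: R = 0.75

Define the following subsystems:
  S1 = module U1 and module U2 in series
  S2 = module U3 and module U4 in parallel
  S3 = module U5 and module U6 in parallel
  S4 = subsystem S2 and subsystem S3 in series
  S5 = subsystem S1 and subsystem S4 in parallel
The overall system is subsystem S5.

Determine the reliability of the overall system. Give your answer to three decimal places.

0.994

Series (U1 and U2): 0.90000 × 0.93000 = 0.83700
Parallel (U3 and U4): 1 − (1 − 0.95000)(1 − 0.98000) = 0.99900
Parallel (U5 and U6): 1 − (1 − 0.85000)(1 − 0.75000) = 0.96250
Series ([0.99900] and [0.96250]): 0.99900 × 0.96250 = 0.96154
Parallel ([0.83700] and [0.96154]): 1 − (1 − 0.83700)(1 − 0.96154) = 0.994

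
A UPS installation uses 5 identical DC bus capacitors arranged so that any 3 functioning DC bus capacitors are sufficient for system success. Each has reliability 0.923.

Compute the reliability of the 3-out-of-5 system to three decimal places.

0.996

R = Σ_{i=3}^{5} C(5,i) p^i (1−p)^{5−i} with p = 0.923
C(5,3)·0.923^3·0.077^2 = 0.04662
C(5,4)·0.923^4·0.077^1 = 0.27943
C(5,5)·0.923^5·0.077^0 = 0.66990
Sum = 0.996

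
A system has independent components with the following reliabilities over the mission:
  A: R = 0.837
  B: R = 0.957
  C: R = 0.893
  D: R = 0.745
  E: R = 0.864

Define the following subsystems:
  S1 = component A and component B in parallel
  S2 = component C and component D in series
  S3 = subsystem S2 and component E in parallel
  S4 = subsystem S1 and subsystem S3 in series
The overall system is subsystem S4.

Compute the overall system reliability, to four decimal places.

0.9478

Parallel (A and B): 1 − (1 − 0.837000)(1 − 0.957000) = 0.992991
Series (C and D): 0.893000 × 0.745000 = 0.665285
Parallel ([0.665285] and E): 1 − (1 − 0.665285)(1 − 0.864000) = 0.954479
Series ([0.992991] and [0.954479]): 0.992991 × 0.954479 = 0.9478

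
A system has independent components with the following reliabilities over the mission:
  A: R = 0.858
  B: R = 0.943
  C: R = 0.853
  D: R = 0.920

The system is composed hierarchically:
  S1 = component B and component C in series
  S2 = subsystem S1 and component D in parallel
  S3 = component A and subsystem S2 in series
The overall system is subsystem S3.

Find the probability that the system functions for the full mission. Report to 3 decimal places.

Series (B and C): 0.94300 × 0.85300 = 0.80438
Parallel ([0.80438] and D): 1 − (1 − 0.80438)(1 − 0.92000) = 0.98435
Series (A and [0.98435]): 0.85800 × 0.98435 = 0.845

0.845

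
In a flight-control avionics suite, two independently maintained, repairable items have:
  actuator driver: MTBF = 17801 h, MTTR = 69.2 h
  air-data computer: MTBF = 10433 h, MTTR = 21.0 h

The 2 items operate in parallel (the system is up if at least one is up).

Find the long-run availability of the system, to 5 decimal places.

0.99999

A(actuator driver) = MTBF/(MTBF+MTTR) = 17801/(17801+69.2) = 0.996128
A(air-data computer) = MTBF/(MTBF+MTTR) = 10433/(10433+21.0) = 0.997991
Parallel availability: 1 − (1 − 0.996128)(1 − 0.997991) = 0.99999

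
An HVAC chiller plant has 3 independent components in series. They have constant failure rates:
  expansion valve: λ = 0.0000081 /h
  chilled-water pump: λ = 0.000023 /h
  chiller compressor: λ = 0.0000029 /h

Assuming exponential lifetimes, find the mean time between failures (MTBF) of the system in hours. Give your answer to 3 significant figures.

29400

Series of exponential components: λ_sys = Σ λ_i
λ_sys = 0.0000081 + 0.000023 + 0.0000029 = 3.4000e-05 /h
MTBF = 1 / λ_sys = 29400 h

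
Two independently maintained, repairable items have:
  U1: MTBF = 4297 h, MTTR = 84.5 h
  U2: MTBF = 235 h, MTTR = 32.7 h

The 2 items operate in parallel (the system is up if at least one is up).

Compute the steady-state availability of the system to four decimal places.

A(U1) = MTBF/(MTBF+MTTR) = 4297/(4297+84.5) = 0.980714
A(U2) = MTBF/(MTBF+MTTR) = 235/(235+32.7) = 0.877848
Parallel availability: 1 − (1 − 0.980714)(1 − 0.877848) = 0.9976

0.9976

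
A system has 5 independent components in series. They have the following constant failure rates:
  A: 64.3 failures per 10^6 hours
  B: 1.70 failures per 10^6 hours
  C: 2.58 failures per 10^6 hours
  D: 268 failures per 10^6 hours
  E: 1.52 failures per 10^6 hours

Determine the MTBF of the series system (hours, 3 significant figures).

2960

Series of exponential components: λ_sys = Σ λ_i
λ_sys = 0.0000643 + 0.00000170 + 0.00000258 + 0.000268 + 0.00000152 = 3.3810e-04 /h
MTBF = 1 / λ_sys = 2960 h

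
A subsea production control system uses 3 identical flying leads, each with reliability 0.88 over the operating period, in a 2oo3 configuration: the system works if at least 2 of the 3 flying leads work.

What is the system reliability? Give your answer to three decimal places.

0.960

R = Σ_{i=2}^{3} C(3,i) p^i (1−p)^{3−i} with p = 0.88
C(3,2)·0.88^2·0.12^1 = 0.27878
C(3,3)·0.88^3·0.12^0 = 0.68147
Sum = 0.960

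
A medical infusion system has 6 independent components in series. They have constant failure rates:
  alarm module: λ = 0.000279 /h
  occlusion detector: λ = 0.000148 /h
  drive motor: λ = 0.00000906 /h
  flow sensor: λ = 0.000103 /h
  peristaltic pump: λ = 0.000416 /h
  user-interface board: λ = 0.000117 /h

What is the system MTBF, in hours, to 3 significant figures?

933

Series of exponential components: λ_sys = Σ λ_i
λ_sys = 0.000279 + 0.000148 + 0.00000906 + 0.000103 + 0.000416 + 0.000117 = 1.0721e-03 /h
MTBF = 1 / λ_sys = 933 h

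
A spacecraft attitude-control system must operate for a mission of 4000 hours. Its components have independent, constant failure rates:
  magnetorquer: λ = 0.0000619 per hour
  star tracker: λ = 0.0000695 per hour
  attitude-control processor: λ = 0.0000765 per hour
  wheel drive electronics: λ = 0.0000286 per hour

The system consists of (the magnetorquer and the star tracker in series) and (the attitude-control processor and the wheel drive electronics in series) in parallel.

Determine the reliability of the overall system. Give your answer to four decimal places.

R(magnetorquer) = exp(−0.0000619 × 4000) = 0.780672
R(star tracker) = exp(−0.0000695 × 4000) = 0.757297
R(attitude-control processor) = exp(−0.0000765 × 4000) = 0.736387
R(wheel drive electronics) = exp(−0.0000286 × 4000) = 0.891901
Series (magnetorquer and star tracker): 0.780672 × 0.757297 = 0.591201
Series (attitude-control processor and wheel drive electronics): 0.736387 × 0.891901 = 0.656784
Parallel ([0.591201] and [0.656784]): 1 − (1 − 0.591201)(1 − 0.656784) = 0.8597

0.8597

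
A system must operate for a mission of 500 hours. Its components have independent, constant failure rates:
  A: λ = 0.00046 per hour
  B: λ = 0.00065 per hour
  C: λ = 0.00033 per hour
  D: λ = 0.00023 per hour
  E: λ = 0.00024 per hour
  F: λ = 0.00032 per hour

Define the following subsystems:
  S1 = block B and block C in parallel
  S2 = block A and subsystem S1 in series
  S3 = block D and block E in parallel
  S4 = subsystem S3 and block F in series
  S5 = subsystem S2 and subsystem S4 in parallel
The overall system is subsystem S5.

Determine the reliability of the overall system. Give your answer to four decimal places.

R(A) = exp(−0.00046 × 500) = 0.794534
R(B) = exp(−0.00065 × 500) = 0.722527
R(C) = exp(−0.00033 × 500) = 0.847894
R(D) = exp(−0.00023 × 500) = 0.891366
R(E) = exp(−0.00024 × 500) = 0.886920
R(F) = exp(−0.00032 × 500) = 0.852144
Parallel (B and C): 1 − (1 − 0.722527)(1 − 0.847894) = 0.957795
Series (A and [0.957795]): 0.794534 × 0.957795 = 0.761001
Parallel (D and E): 1 − (1 − 0.891366)(1 − 0.886920) = 0.987716
Series ([0.987716] and F): 0.987716 × 0.852144 = 0.841676
Parallel ([0.761001] and [0.841676]): 1 − (1 − 0.761001)(1 − 0.841676) = 0.9622

0.9622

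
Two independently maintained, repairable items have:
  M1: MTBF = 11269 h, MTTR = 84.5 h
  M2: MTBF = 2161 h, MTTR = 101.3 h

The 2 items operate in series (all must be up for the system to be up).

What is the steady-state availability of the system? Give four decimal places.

0.9481

A(M1) = MTBF/(MTBF+MTTR) = 11269/(11269+84.5) = 0.992557
A(M2) = MTBF/(MTBF+MTTR) = 2161/(2161+101.3) = 0.955223
Series availability: 0.992557 × 0.955223 = 0.9481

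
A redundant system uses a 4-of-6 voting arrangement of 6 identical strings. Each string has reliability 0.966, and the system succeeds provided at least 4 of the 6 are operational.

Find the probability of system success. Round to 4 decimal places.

0.9993

R = Σ_{i=4}^{6} C(6,i) p^i (1−p)^{6−i} with p = 0.966
C(6,4)·0.966^4·0.034^2 = 0.015099
C(6,5)·0.966^5·0.034^1 = 0.171599
C(6,6)·0.966^6·0.034^0 = 0.812574
Sum = 0.9993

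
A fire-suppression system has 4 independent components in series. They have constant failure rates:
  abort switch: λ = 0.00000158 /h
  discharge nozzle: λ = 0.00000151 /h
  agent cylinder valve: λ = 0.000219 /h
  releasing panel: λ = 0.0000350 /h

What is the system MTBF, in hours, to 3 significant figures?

Series of exponential components: λ_sys = Σ λ_i
λ_sys = 0.00000158 + 0.00000151 + 0.000219 + 0.0000350 = 2.5709e-04 /h
MTBF = 1 / λ_sys = 3890 h

3890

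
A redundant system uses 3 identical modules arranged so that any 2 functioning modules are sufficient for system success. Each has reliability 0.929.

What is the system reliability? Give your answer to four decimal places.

0.9856

R = Σ_{i=2}^{3} C(3,i) p^i (1−p)^{3−i} with p = 0.929
C(3,2)·0.929^2·0.071^1 = 0.183828
C(3,3)·0.929^3·0.071^0 = 0.801765
Sum = 0.9856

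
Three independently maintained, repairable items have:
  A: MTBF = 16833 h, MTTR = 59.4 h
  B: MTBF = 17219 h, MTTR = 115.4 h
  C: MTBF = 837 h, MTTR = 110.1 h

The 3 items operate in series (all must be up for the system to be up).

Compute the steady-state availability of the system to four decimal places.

A(A) = MTBF/(MTBF+MTTR) = 16833/(16833+59.4) = 0.996484
A(B) = MTBF/(MTBF+MTTR) = 17219/(17219+115.4) = 0.993343
A(C) = MTBF/(MTBF+MTTR) = 837/(837+110.1) = 0.883750
Series availability: 0.996484 × 0.993343 × 0.883750 = 0.8748

0.8748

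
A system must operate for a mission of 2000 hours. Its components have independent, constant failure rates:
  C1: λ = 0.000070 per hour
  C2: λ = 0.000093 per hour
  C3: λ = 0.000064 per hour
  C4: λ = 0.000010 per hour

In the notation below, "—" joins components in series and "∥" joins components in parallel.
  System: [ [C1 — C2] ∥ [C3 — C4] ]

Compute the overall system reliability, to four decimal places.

0.9617

R(C1) = exp(−0.000070 × 2000) = 0.869358
R(C2) = exp(−0.000093 × 2000) = 0.830274
R(C3) = exp(−0.000064 × 2000) = 0.879853
R(C4) = exp(−0.000010 × 2000) = 0.980199
Series (C1 and C2): 0.869358 × 0.830274 = 0.721805
Series (C3 and C4): 0.879853 × 0.980199 = 0.862431
Parallel ([0.721805] and [0.862431]): 1 − (1 − 0.721805)(1 − 0.862431) = 0.9617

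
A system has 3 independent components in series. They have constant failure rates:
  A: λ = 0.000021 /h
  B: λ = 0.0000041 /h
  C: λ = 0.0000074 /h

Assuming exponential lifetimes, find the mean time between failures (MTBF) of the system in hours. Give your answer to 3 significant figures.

Series of exponential components: λ_sys = Σ λ_i
λ_sys = 0.000021 + 0.0000041 + 0.0000074 = 3.2500e-05 /h
MTBF = 1 / λ_sys = 30800 h

30800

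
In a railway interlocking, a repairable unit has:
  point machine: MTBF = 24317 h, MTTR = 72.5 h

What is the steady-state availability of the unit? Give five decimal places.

A(point machine) = MTBF/(MTBF+MTTR) = 24317/(24317+72.5) = 0.99703

0.99703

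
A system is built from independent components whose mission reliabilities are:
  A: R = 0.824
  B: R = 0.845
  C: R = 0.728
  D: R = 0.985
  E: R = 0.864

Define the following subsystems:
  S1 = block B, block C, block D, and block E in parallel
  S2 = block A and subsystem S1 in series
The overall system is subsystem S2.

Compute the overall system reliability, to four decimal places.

0.8239

Parallel (B, C, D, and E): 1 − (1 − 0.845000)(1 − 0.728000)(1 − 0.985000)(1 − 0.864000) = 0.999914
Series (A and [0.999914]): 0.824000 × 0.999914 = 0.8239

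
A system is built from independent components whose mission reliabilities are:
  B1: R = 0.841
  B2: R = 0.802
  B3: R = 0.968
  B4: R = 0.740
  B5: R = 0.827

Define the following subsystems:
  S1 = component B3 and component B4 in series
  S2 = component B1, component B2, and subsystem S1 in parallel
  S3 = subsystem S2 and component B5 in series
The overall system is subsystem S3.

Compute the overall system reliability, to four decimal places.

Series (B3 and B4): 0.968000 × 0.740000 = 0.716320
Parallel (B1, B2, and [0.716320]): 1 − (1 − 0.841000)(1 − 0.802000)(1 − 0.716320) = 0.991069
Series ([0.991069] and B5): 0.991069 × 0.827000 = 0.8196

0.8196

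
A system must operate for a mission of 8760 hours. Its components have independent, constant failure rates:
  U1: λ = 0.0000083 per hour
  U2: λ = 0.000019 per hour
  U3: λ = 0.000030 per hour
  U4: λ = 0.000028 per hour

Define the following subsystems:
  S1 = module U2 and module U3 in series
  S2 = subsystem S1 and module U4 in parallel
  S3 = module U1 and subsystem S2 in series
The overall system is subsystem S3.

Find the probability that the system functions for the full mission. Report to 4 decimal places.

R(U1) = exp(−0.0000083 × 8760) = 0.929872
R(U2) = exp(−0.000019 × 8760) = 0.846674
R(U3) = exp(−0.000030 × 8760) = 0.768896
R(U4) = exp(−0.000028 × 8760) = 0.782485
Series (U2 and U3): 0.846674 × 0.768896 = 0.651004
Parallel ([0.651004] and U4): 1 − (1 − 0.651004)(1 − 0.782485) = 0.924088
Series (U1 and [0.924088]): 0.929872 × 0.924088 = 0.8593

0.8593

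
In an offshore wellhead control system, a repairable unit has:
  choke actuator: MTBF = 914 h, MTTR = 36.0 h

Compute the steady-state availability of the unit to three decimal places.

A(choke actuator) = MTBF/(MTBF+MTTR) = 914/(914+36.0) = 0.962

0.962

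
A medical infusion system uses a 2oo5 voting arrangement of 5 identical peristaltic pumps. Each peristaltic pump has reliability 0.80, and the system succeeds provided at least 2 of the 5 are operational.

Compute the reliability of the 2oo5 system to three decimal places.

R = Σ_{i=2}^{5} C(5,i) p^i (1−p)^{5−i} with p = 0.80
C(5,2)·0.80^2·0.20^3 = 0.05120
C(5,3)·0.80^3·0.20^2 = 0.20480
C(5,4)·0.80^4·0.20^1 = 0.40960
C(5,5)·0.80^5·0.20^0 = 0.32768
Sum = 0.993

0.993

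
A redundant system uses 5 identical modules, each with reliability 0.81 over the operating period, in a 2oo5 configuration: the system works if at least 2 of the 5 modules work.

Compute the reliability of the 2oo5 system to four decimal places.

0.9945

R = Σ_{i=2}^{5} C(5,i) p^i (1−p)^{5−i} with p = 0.81
C(5,2)·0.81^2·0.19^3 = 0.045002
C(5,3)·0.81^3·0.19^2 = 0.191850
C(5,4)·0.81^4·0.19^1 = 0.408944
C(5,5)·0.81^5·0.19^0 = 0.348678
Sum = 0.9945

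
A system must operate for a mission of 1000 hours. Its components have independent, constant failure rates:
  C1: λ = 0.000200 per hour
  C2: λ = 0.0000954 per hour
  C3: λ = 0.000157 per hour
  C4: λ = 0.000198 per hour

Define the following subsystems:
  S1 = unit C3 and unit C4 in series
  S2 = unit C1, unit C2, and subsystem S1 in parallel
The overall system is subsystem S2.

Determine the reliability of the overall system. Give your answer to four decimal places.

R(C1) = exp(−0.000200 × 1000) = 0.818731
R(C2) = exp(−0.0000954 × 1000) = 0.909009
R(C3) = exp(−0.000157 × 1000) = 0.854704
R(C4) = exp(−0.000198 × 1000) = 0.820370
Series (C3 and C4): 0.854704 × 0.820370 = 0.701174
Parallel (C1, C2, and [0.701174]): 1 − (1 − 0.818731)(1 − 0.909009)(1 − 0.701174) = 0.9951

0.9951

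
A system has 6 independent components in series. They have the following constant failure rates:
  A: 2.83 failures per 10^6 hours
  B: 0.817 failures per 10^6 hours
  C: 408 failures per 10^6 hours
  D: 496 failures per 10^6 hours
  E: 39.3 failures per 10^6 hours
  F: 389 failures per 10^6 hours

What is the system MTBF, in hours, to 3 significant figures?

Series of exponential components: λ_sys = Σ λ_i
λ_sys = 0.00000283 + 0.000000817 + 0.000408 + 0.000496 + 0.0000393 + 0.000389 = 1.3359e-03 /h
MTBF = 1 / λ_sys = 749 h

749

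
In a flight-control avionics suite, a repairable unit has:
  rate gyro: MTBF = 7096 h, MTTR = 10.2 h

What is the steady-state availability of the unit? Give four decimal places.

0.9986

A(rate gyro) = MTBF/(MTBF+MTTR) = 7096/(7096+10.2) = 0.9986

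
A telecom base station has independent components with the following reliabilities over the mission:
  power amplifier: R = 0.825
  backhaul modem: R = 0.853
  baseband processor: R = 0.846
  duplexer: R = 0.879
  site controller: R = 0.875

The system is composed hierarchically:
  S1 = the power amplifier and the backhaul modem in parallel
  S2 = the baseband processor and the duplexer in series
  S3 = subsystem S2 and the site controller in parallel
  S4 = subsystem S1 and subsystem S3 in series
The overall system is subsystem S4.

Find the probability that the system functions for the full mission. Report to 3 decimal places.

0.943

Parallel (power amplifier and backhaul modem): 1 − (1 − 0.82500)(1 − 0.85300) = 0.97428
Series (baseband processor and duplexer): 0.84600 × 0.87900 = 0.74363
Parallel ([0.74363] and site controller): 1 − (1 − 0.74363)(1 − 0.87500) = 0.96795
Series ([0.97428] and [0.96795]): 0.97428 × 0.96795 = 0.943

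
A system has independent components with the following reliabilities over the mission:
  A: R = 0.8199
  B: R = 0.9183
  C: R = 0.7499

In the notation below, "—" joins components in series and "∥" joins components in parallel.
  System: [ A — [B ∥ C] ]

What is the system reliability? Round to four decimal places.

Parallel (B and C): 1 − (1 − 0.918300)(1 − 0.749900) = 0.979567
Series (A and [0.979567]): 0.819900 × 0.979567 = 0.8031

0.8031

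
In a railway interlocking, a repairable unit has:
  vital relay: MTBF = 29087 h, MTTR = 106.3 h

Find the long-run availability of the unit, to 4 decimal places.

0.9964

A(vital relay) = MTBF/(MTBF+MTTR) = 29087/(29087+106.3) = 0.9964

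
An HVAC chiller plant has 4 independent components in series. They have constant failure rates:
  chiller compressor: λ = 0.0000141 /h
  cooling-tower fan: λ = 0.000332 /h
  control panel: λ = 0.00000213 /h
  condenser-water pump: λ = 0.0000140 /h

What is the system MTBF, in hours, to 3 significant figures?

Series of exponential components: λ_sys = Σ λ_i
λ_sys = 0.0000141 + 0.000332 + 0.00000213 + 0.0000140 = 3.6223e-04 /h
MTBF = 1 / λ_sys = 2760 h

2760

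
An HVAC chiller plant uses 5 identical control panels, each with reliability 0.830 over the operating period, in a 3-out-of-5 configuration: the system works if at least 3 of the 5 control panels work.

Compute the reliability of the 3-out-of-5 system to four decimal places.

R = Σ_{i=3}^{5} C(5,i) p^i (1−p)^{5−i} with p = 0.830
C(5,3)·0.830^3·0.170^2 = 0.165246
C(5,4)·0.830^4·0.170^1 = 0.403396
C(5,5)·0.830^5·0.170^0 = 0.393904
Sum = 0.9625

0.9625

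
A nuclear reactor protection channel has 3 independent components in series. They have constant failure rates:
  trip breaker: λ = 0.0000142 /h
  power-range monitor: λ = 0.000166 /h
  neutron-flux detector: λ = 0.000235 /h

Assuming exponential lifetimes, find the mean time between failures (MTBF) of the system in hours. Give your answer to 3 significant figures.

Series of exponential components: λ_sys = Σ λ_i
λ_sys = 0.0000142 + 0.000166 + 0.000235 = 4.1520e-04 /h
MTBF = 1 / λ_sys = 2410 h

2410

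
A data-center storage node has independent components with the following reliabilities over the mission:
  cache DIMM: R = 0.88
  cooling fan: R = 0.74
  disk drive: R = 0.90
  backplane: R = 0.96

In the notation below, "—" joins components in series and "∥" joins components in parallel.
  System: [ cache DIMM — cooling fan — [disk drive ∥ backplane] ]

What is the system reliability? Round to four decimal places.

0.6486

Parallel (disk drive and backplane): 1 − (1 − 0.900000)(1 − 0.960000) = 0.996000
Series (cache DIMM, cooling fan, and [0.996000]): 0.880000 × 0.740000 × 0.996000 = 0.6486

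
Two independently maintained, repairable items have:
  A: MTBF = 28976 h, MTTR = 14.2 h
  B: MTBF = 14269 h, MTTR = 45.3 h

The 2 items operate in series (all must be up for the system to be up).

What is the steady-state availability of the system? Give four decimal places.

A(A) = MTBF/(MTBF+MTTR) = 28976/(28976+14.2) = 0.999510
A(B) = MTBF/(MTBF+MTTR) = 14269/(14269+45.3) = 0.996835
Series availability: 0.999510 × 0.996835 = 0.9963

0.9963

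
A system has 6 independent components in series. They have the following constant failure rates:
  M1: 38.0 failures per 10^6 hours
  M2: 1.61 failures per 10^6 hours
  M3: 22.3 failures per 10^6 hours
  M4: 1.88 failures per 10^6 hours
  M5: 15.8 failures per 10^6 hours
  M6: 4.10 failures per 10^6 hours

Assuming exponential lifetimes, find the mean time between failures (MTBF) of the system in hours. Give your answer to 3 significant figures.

11900

Series of exponential components: λ_sys = Σ λ_i
λ_sys = 0.0000380 + 0.00000161 + 0.0000223 + 0.00000188 + 0.0000158 + 0.00000410 = 8.3690e-05 /h
MTBF = 1 / λ_sys = 11900 h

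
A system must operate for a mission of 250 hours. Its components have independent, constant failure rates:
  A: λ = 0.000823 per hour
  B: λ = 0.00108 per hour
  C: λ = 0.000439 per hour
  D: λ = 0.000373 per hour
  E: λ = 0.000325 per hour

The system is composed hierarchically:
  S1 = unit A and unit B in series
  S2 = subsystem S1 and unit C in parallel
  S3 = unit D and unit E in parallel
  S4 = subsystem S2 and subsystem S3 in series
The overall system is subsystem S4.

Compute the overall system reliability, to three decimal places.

R(A) = exp(−0.000823 × 250) = 0.81404
R(B) = exp(−0.00108 × 250) = 0.76338
R(C) = exp(−0.000439 × 250) = 0.89606
R(D) = exp(−0.000373 × 250) = 0.91097
R(E) = exp(−0.000325 × 250) = 0.92196
Series (A and B): 0.81404 × 0.76338 = 0.62142
Parallel ([0.62142] and C): 1 − (1 − 0.62142)(1 − 0.89606) = 0.96065
Parallel (D and E): 1 − (1 − 0.91097)(1 − 0.92196) = 0.99305
Series ([0.96065] and [0.99305]): 0.96065 × 0.99305 = 0.954

0.954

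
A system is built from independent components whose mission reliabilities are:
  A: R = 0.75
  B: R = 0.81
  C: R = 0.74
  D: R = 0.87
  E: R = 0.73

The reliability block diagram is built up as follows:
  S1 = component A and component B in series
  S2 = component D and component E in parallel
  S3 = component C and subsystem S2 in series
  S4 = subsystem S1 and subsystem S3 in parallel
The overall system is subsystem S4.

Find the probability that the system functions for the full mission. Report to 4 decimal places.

Series (A and B): 0.750000 × 0.810000 = 0.607500
Parallel (D and E): 1 − (1 − 0.870000)(1 − 0.730000) = 0.964900
Series (C and [0.964900]): 0.740000 × 0.964900 = 0.714026
Parallel ([0.607500] and [0.714026]): 1 − (1 − 0.607500)(1 − 0.714026) = 0.8878

0.8878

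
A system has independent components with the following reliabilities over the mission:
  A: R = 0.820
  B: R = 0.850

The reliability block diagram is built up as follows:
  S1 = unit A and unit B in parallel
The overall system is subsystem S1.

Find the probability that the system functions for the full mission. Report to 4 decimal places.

0.9730

Parallel (A and B): 1 − (1 − 0.820000)(1 − 0.850000) = 0.9730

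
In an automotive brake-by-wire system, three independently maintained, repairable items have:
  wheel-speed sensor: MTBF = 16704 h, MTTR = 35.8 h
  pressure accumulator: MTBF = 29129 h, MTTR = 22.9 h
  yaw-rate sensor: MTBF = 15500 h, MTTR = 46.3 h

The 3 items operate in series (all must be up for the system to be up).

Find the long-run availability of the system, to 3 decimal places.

0.994

A(wheel-speed sensor) = MTBF/(MTBF+MTTR) = 16704/(16704+35.8) = 0.997861
A(pressure accumulator) = MTBF/(MTBF+MTTR) = 29129/(29129+22.9) = 0.999214
A(yaw-rate sensor) = MTBF/(MTBF+MTTR) = 15500/(15500+46.3) = 0.997022
Series availability: 0.997861 × 0.999214 × 0.997022 = 0.994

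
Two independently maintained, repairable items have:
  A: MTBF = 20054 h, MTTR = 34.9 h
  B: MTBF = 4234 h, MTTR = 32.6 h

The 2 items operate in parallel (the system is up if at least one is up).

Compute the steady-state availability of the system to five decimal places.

0.99999

A(A) = MTBF/(MTBF+MTTR) = 20054/(20054+34.9) = 0.998263
A(B) = MTBF/(MTBF+MTTR) = 4234/(4234+32.6) = 0.992359
Parallel availability: 1 − (1 − 0.998263)(1 − 0.992359) = 0.99999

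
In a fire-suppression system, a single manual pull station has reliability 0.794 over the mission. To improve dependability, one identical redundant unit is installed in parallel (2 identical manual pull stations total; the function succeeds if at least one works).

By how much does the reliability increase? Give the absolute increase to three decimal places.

0.164

R_before = 0.794
R_after = 1 − (1 − 0.794)^2 = 0.958
ΔR = 0.958 − 0.794 = 0.164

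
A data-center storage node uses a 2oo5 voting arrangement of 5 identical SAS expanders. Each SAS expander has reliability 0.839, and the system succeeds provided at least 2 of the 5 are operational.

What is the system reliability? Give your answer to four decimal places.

R = Σ_{i=2}^{5} C(5,i) p^i (1−p)^{5−i} with p = 0.839
C(5,2)·0.839^2·0.161^3 = 0.029377
C(5,3)·0.839^3·0.161^2 = 0.153087
C(5,4)·0.839^4·0.161^1 = 0.398881
C(5,5)·0.839^5·0.161^0 = 0.415729
Sum = 0.9971

0.9971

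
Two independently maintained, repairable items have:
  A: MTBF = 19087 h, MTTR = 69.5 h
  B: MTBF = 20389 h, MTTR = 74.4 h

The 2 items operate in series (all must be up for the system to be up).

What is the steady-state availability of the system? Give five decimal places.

0.99275

A(A) = MTBF/(MTBF+MTTR) = 19087/(19087+69.5) = 0.996372
A(B) = MTBF/(MTBF+MTTR) = 20389/(20389+74.4) = 0.996364
Series availability: 0.996372 × 0.996364 = 0.99275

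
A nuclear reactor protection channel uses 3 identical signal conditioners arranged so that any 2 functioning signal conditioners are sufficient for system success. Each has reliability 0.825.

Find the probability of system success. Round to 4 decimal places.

R = Σ_{i=2}^{3} C(3,i) p^i (1−p)^{3−i} with p = 0.825
C(3,2)·0.825^2·0.175^1 = 0.357328
C(3,3)·0.825^3·0.175^0 = 0.561516
Sum = 0.9188

0.9188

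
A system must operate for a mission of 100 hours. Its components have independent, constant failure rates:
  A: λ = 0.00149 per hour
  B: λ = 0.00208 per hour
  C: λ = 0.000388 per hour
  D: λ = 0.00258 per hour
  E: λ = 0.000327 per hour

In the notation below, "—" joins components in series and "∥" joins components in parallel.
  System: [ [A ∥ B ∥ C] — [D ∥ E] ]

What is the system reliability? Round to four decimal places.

R(A) = exp(−0.00149 × 100) = 0.861569
R(B) = exp(−0.00208 × 100) = 0.812207
R(C) = exp(−0.000388 × 100) = 0.961943
R(D) = exp(−0.00258 × 100) = 0.772595
R(E) = exp(−0.000327 × 100) = 0.967829
Parallel (A, B, and C): 1 − (1 − 0.861569)(1 − 0.812207)(1 − 0.961943) = 0.999011
Parallel (D and E): 1 − (1 − 0.772595)(1 − 0.967829) = 0.992684
Series ([0.999011] and [0.992684]): 0.999011 × 0.992684 = 0.9917

0.9917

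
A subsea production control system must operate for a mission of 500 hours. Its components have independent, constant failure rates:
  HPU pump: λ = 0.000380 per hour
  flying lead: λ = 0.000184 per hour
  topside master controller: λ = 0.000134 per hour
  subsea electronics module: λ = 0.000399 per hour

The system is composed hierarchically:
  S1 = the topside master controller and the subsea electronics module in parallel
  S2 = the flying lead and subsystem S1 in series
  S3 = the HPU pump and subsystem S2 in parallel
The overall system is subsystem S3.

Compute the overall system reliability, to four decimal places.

R(HPU pump) = exp(−0.000380 × 500) = 0.826959
R(flying lead) = exp(−0.000184 × 500) = 0.912105
R(topside master controller) = exp(−0.000134 × 500) = 0.935195
R(subsea electronics module) = exp(−0.000399 × 500) = 0.819140
Parallel (topside master controller and subsea electronics module): 1 − (1 − 0.935195)(1 − 0.819140) = 0.988279
Series (flying lead and [0.988279]): 0.912105 × 0.988279 = 0.901414
Parallel (HPU pump and [0.901414]): 1 − (1 − 0.826959)(1 − 0.901414) = 0.9829

0.9829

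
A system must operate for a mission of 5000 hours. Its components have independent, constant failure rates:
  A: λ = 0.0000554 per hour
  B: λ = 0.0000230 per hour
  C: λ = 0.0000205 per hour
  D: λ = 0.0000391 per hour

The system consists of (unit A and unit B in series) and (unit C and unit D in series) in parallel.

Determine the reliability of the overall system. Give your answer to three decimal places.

R(A) = exp(−0.0000554 × 5000) = 0.75805
R(B) = exp(−0.0000230 × 5000) = 0.89137
R(C) = exp(−0.0000205 × 5000) = 0.90258
R(D) = exp(−0.0000391 × 5000) = 0.82242
Series (A and B): 0.75805 × 0.89137 = 0.67570
Series (C and D): 0.90258 × 0.82242 = 0.74230
Parallel ([0.67570] and [0.74230]): 1 − (1 − 0.67570)(1 − 0.74230) = 0.916

0.916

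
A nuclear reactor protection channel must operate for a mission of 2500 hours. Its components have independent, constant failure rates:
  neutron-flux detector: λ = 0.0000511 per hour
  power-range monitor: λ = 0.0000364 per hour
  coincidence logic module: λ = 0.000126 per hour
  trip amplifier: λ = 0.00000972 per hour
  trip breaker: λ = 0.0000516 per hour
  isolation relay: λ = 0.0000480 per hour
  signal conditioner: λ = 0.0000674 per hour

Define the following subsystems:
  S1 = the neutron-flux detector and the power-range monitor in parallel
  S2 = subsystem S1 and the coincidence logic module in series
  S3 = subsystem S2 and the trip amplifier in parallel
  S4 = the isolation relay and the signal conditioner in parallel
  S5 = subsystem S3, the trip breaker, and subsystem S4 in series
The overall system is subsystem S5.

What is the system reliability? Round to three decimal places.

0.858

R(neutron-flux detector) = exp(−0.0000511 × 2500) = 0.88007
R(power-range monitor) = exp(−0.0000364 × 2500) = 0.91302
R(coincidence logic module) = exp(−0.000126 × 2500) = 0.72979
R(trip amplifier) = exp(−0.00000972 × 2500) = 0.97599
R(trip breaker) = exp(−0.0000516 × 2500) = 0.87897
R(isolation relay) = exp(−0.0000480 × 2500) = 0.88692
R(signal conditioner) = exp(−0.0000674 × 2500) = 0.84493
Parallel (neutron-flux detector and power-range monitor): 1 − (1 − 0.88007)(1 − 0.91302) = 0.98957
Series ([0.98957] and coincidence logic module): 0.98957 × 0.72979 = 0.72218
Parallel ([0.72218] and trip amplifier): 1 − (1 − 0.72218)(1 − 0.97599) = 0.99333
Parallel (isolation relay and signal conditioner): 1 − (1 − 0.88692)(1 − 0.84493) = 0.98246
Series ([0.99333], trip breaker, and [0.98246]): 0.99333 × 0.87897 × 0.98246 = 0.858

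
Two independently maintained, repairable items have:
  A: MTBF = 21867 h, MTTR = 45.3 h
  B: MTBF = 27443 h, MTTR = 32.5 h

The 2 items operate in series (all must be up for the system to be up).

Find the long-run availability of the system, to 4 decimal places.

A(A) = MTBF/(MTBF+MTTR) = 21867/(21867+45.3) = 0.997933
A(B) = MTBF/(MTBF+MTTR) = 27443/(27443+32.5) = 0.998817
Series availability: 0.997933 × 0.998817 = 0.9968

0.9968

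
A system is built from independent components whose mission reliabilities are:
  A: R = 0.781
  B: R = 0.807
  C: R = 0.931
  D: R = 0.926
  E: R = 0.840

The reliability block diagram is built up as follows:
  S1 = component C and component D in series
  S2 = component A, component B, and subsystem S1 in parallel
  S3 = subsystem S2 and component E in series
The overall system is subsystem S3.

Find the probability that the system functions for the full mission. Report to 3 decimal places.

0.835

Series (C and D): 0.93100 × 0.92600 = 0.86211
Parallel (A, B, and [0.86211]): 1 − (1 − 0.78100)(1 − 0.80700)(1 − 0.86211) = 0.99417
Series ([0.99417] and E): 0.99417 × 0.84000 = 0.835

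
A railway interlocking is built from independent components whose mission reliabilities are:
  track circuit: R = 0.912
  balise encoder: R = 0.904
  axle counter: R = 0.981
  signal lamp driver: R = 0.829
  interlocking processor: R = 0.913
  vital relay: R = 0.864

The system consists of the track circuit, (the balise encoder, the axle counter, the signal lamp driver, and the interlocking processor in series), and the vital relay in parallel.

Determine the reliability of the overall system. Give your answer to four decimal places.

Series (balise encoder, axle counter, signal lamp driver, and interlocking processor): 0.904000 × 0.981000 × 0.829000 × 0.913000 = 0.671217
Parallel (track circuit, [0.671217], and vital relay): 1 − (1 − 0.912000)(1 − 0.671217)(1 − 0.864000) = 0.9961

0.9961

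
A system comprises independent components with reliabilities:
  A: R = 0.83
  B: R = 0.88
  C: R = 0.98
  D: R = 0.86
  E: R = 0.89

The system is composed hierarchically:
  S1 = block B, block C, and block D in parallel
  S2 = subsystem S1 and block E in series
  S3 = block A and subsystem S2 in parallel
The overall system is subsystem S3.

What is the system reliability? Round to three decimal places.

0.981

Parallel (B, C, and D): 1 − (1 − 0.88000)(1 − 0.98000)(1 − 0.86000) = 0.99966
Series ([0.99966] and E): 0.99966 × 0.89000 = 0.88970
Parallel (A and [0.88970]): 1 − (1 − 0.83000)(1 − 0.88970) = 0.981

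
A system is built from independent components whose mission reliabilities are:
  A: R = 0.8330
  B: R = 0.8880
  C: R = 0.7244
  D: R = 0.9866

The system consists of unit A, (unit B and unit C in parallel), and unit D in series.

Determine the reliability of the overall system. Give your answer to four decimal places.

0.7965

Parallel (B and C): 1 − (1 − 0.888000)(1 − 0.724400) = 0.969133
Series (A, [0.969133], and D): 0.833000 × 0.969133 × 0.986600 = 0.7965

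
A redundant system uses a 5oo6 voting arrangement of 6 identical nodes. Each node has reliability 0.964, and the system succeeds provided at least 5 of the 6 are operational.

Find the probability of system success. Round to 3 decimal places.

0.982

R = Σ_{i=5}^{6} C(6,i) p^i (1−p)^{6−i} with p = 0.964
C(6,5)·0.964^5·0.036^1 = 0.17982
C(6,6)·0.964^6·0.036^0 = 0.80253
Sum = 0.982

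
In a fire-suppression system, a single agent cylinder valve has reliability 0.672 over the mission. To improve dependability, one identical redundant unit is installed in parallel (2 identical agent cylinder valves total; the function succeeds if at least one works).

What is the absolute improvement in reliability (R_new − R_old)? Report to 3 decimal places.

R_before = 0.672
R_after = 1 − (1 − 0.672)^2 = 0.892
ΔR = 0.892 − 0.672 = 0.220

0.220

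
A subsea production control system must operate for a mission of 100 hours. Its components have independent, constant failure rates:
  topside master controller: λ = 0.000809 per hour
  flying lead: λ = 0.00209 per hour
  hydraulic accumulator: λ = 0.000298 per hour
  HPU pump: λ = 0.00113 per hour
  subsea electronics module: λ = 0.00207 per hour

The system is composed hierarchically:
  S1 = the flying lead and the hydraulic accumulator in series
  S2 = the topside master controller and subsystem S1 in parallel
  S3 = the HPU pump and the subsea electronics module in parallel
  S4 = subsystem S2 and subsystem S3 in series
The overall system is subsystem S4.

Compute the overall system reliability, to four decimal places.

0.9638

R(topside master controller) = exp(−0.000809 × 100) = 0.922286
R(flying lead) = exp(−0.00209 × 100) = 0.811395
R(hydraulic accumulator) = exp(−0.000298 × 100) = 0.970640
R(HPU pump) = exp(−0.00113 × 100) = 0.893151
R(subsea electronics module) = exp(−0.00207 × 100) = 0.813020
Series (flying lead and hydraulic accumulator): 0.811395 × 0.970640 = 0.787572
Parallel (topside master controller and [0.787572]): 1 − (1 − 0.922286)(1 − 0.787572) = 0.983491
Parallel (HPU pump and subsea electronics module): 1 − (1 − 0.893151)(1 − 0.813020) = 0.980021
Series ([0.983491] and [0.980021]): 0.983491 × 0.980021 = 0.9638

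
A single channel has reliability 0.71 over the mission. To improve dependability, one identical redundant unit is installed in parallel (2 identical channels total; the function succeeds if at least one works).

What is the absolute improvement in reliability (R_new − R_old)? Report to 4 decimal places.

R_before = 0.71
R_after = 1 − (1 − 0.71)^2 = 0.9159
ΔR = 0.9159 − 0.71 = 0.2059

0.2059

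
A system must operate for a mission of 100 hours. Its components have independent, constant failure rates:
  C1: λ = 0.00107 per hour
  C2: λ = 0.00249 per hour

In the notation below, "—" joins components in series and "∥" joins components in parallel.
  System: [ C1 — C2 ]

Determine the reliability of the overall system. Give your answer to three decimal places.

R(C1) = exp(−0.00107 × 100) = 0.89853
R(C2) = exp(−0.00249 × 100) = 0.77958
Series (C1 and C2): 0.89853 × 0.77958 = 0.700

0.700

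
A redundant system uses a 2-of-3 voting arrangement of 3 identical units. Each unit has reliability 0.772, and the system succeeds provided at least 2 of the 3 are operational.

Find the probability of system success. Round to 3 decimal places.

R = Σ_{i=2}^{3} C(3,i) p^i (1−p)^{3−i} with p = 0.772
C(3,2)·0.772^2·0.228^1 = 0.40765
C(3,3)·0.772^3·0.228^0 = 0.46010
Sum = 0.868

0.868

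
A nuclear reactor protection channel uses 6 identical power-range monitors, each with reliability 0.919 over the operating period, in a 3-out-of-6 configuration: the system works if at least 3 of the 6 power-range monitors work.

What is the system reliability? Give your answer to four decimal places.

0.9994

R = Σ_{i=3}^{6} C(6,i) p^i (1−p)^{6−i} with p = 0.919
C(6,3)·0.919^3·0.081^3 = 0.008250
C(6,4)·0.919^4·0.081^2 = 0.070198
C(6,5)·0.919^5·0.081^1 = 0.318577
C(6,6)·0.919^6·0.081^0 = 0.602411
Sum = 0.9994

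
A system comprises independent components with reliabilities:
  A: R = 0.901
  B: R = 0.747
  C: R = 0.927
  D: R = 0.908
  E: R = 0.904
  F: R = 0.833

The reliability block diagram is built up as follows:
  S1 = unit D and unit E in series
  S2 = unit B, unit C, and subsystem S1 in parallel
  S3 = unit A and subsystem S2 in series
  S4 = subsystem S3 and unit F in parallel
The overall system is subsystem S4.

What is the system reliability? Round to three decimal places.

Series (D and E): 0.90800 × 0.90400 = 0.82083
Parallel (B, C, and [0.82083]): 1 − (1 − 0.74700)(1 − 0.92700)(1 − 0.82083) = 0.99669
Series (A and [0.99669]): 0.90100 × 0.99669 = 0.89802
Parallel ([0.89802] and F): 1 − (1 − 0.89802)(1 − 0.83300) = 0.983

0.983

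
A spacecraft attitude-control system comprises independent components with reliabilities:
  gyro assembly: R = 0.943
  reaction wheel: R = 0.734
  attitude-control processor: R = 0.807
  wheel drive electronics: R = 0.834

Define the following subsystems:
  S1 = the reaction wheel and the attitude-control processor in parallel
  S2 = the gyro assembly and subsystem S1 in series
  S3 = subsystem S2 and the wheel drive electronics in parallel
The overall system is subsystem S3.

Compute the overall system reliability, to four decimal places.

Parallel (reaction wheel and attitude-control processor): 1 − (1 − 0.734000)(1 − 0.807000) = 0.948662
Series (gyro assembly and [0.948662]): 0.943000 × 0.948662 = 0.894588
Parallel ([0.894588] and wheel drive electronics): 1 − (1 − 0.894588)(1 − 0.834000) = 0.9825

0.9825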